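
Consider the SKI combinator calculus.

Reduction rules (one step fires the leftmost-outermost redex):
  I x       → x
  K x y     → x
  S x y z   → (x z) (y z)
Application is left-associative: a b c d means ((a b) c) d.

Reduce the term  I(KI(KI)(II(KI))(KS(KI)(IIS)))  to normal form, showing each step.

Answer: normal form = I  (in 6 steps)

Reduction:
  start: I(KI(KI)(II(KI))(KS(KI)(IIS)))
  [1] KI(KI)(II(KI))(KS(KI)(IIS))
  [2] I(II(KI))(KS(KI)(IIS))
  [3] II(KI)(KS(KI)(IIS))
  [4] I(KI)(KS(KI)(IIS))
  [5] KI(KS(KI)(IIS))
  [6] I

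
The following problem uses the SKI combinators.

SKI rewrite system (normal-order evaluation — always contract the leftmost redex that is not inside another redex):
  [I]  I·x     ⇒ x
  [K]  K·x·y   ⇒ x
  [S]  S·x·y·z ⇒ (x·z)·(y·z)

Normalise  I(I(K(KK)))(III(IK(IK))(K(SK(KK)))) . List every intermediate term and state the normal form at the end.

  start: I(I(K(KK)))(III(IK(IK))(K(SK(KK))))
  step 1: I(K(KK))(III(IK(IK))(K(SK(KK))))
  step 2: K(KK)(III(IK(IK))(K(SK(KK))))
  step 3: KK

Answer: normal form = KK  (in 3 steps)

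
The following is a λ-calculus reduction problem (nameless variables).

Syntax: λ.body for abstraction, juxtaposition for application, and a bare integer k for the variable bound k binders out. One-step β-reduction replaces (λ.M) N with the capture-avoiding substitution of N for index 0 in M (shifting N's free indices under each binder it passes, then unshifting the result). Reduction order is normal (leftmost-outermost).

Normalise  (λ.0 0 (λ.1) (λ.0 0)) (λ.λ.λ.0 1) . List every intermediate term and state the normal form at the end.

Answer: normal form = λ.λ.λ.0 1  (in 6 steps)

Working:
  start: (λ.0 0 (λ.1) (λ.0 0)) (λ.λ.λ.0 1)
  [1] (λ.λ.λ.0 1) (λ.λ.λ.0 1) (λ.λ.λ.λ.0 1) (λ.0 0)
  [2] (λ.λ.0 1) (λ.λ.λ.λ.0 1) (λ.0 0)
  [3] (λ.0 (λ.λ.λ.λ.0 1)) (λ.0 0)
  [4] (λ.0 0) (λ.λ.λ.λ.0 1)
  [5] (λ.λ.λ.λ.0 1) (λ.λ.λ.λ.0 1)
  [6] λ.λ.λ.0 1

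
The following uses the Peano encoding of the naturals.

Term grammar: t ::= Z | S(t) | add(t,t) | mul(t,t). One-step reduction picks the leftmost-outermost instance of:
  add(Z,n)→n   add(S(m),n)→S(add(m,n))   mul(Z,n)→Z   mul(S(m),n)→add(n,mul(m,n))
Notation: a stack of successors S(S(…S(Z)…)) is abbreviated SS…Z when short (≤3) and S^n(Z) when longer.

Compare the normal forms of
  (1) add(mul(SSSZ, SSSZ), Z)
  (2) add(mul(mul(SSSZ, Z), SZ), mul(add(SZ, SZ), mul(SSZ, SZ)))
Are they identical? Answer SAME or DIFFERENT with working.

Term A:
  start: add(mul(SSSZ, SSSZ), Z)
  [1] add(add(SSSZ, mul(SSZ, SSSZ)), Z)
  [2] add(S(add(SSZ, mul(SSZ, SSSZ))), Z)
  [3] S(add(add(SSZ, mul(SSZ, SSSZ)), Z))
  [4] S(add(S(add(SZ, mul(SSZ, SSSZ))), Z))
  [5] S(S(add(add(SZ, mul(SSZ, SSSZ)), Z)))
  [6] S(S(add(S(add(Z, mul(SSZ, SSSZ))), Z)))
  [7] S(S(S(add(add(Z, mul(SSZ, SSSZ)), Z))))
  [8] S(S(S(add(mul(SSZ, SSSZ), Z))))
  [9] S(S(S(add(add(SSSZ, mul(SZ, SSSZ)), Z))))
  [10] S(S(S(add(S(add(SSZ, mul(SZ, SSSZ))), Z))))
  [11] S(S(S(S(add(add(SSZ, mul(SZ, SSSZ)), Z)))))
  [12] S(S(S(S(add(S(add(SZ, mul(SZ, SSSZ))), Z)))))
  [13] S(S(S(S(S(add(add(SZ, mul(SZ, SSSZ)), Z))))))
  [14] S(S(S(S(S(add(S(add(Z, mul(SZ, SSSZ))), Z))))))
  [15] S(S(S(S(S(S(add(add(Z, mul(SZ, SSSZ)), Z)))))))
  [16] S(S(S(S(S(S(add(mul(SZ, SSSZ), Z)))))))
  [17] S(S(S(S(S(S(add(add(SSSZ, mul(Z, SSSZ)), Z)))))))
  [18] S(S(S(S(S(S(add(S(add(SSZ, mul(Z, SSSZ))), Z)))))))
  [19] S(S(S(S(S(S(S(add(add(SSZ, mul(Z, SSSZ)), Z))))))))
  [20] S(S(S(S(S(S(S(add(S(add(SZ, mul(Z, SSSZ))), Z))))))))
  [21] S(S(S(S(S(S(S(S(add(add(SZ, mul(Z, SSSZ)), Z)))))))))
  [22] S(S(S(S(S(S(S(S(add(S(add(Z, mul(Z, SSSZ))), Z)))))))))
  [23] S(S(S(S(S(S(S(S(S(add(add(Z, mul(Z, SSSZ)), Z))))))))))
  [24] S(S(S(S(S(S(S(S(S(add(mul(Z, SSSZ), Z))))))))))
  [25] S(S(S(S(S(S(S(S(S(add(Z, Z))))))))))
  [26] S^9(Z)

Term B:
  start: add(mul(mul(SSSZ, Z), SZ), mul(add(SZ, SZ), mul(SSZ, SZ)))
  [1] add(mul(add(Z, mul(SSZ, Z)), SZ), mul(add(SZ, SZ), mul(SSZ, SZ)))
  [2] add(mul(mul(SSZ, Z), SZ), mul(add(SZ, SZ), mul(SSZ, SZ)))
  [3] add(mul(add(Z, mul(SZ, Z)), SZ), mul(add(SZ, SZ), mul(SSZ, SZ)))
  [4] add(mul(mul(SZ, Z), SZ), mul(add(SZ, SZ), mul(SSZ, SZ)))
  [5] add(mul(add(Z, mul(Z, Z)), SZ), mul(add(SZ, SZ), mul(SSZ, SZ)))
  [6] add(mul(mul(Z, Z), SZ), mul(add(SZ, SZ), mul(SSZ, SZ)))
  [7] add(mul(Z, SZ), mul(add(SZ, SZ), mul(SSZ, SZ)))
  [8] add(Z, mul(add(SZ, SZ), mul(SSZ, SZ)))
  [9] mul(add(SZ, SZ), mul(SSZ, SZ))
  [10] mul(S(add(Z, SZ)), mul(SSZ, SZ))
  [11] add(mul(SSZ, SZ), mul(add(Z, SZ), mul(SSZ, SZ)))
  [12] add(add(SZ, mul(SZ, SZ)), mul(add(Z, SZ), mul(SSZ, SZ)))
  [13] add(S(add(Z, mul(SZ, SZ))), mul(add(Z, SZ), mul(SSZ, SZ)))
  [14] S(add(add(Z, mul(SZ, SZ)), mul(add(Z, SZ), mul(SSZ, SZ))))
  [15] S(add(mul(SZ, SZ), mul(add(Z, SZ), mul(SSZ, SZ))))
  [16] S(add(add(SZ, mul(Z, SZ)), mul(add(Z, SZ), mul(SSZ, SZ))))
  [17] S(add(S(add(Z, mul(Z, SZ))), mul(add(Z, SZ), mul(SSZ, SZ))))
  [18] S(S(add(add(Z, mul(Z, SZ)), mul(add(Z, SZ), mul(SSZ, SZ)))))
  [19] S(S(add(mul(Z, SZ), mul(add(Z, SZ), mul(SSZ, SZ)))))
  [20] S(S(add(Z, mul(add(Z, SZ), mul(SSZ, SZ)))))
  [21] S(S(mul(add(Z, SZ), mul(SSZ, SZ))))
  [22] S(S(mul(SZ, mul(SSZ, SZ))))
  [23] S(S(add(mul(SSZ, SZ), mul(Z, mul(SSZ, SZ)))))
  [24] S(S(add(add(SZ, mul(SZ, SZ)), mul(Z, mul(SSZ, SZ)))))
  [25] S(S(add(S(add(Z, mul(SZ, SZ))), mul(Z, mul(SSZ, SZ)))))
  [26] S(S(S(add(add(Z, mul(SZ, SZ)), mul(Z, mul(SSZ, SZ))))))
  [27] S(S(S(add(mul(SZ, SZ), mul(Z, mul(SSZ, SZ))))))
  [28] S(S(S(add(add(SZ, mul(Z, SZ)), mul(Z, mul(SSZ, SZ))))))
  [29] S(S(S(add(S(add(Z, mul(Z, SZ))), mul(Z, mul(SSZ, SZ))))))
  [30] S(S(S(S(add(add(Z, mul(Z, SZ)), mul(Z, mul(SSZ, SZ)))))))
  [31] S(S(S(S(add(mul(Z, SZ), mul(Z, mul(SSZ, SZ)))))))
  [32] S(S(S(S(add(Z, mul(Z, mul(SSZ, SZ)))))))
  [33] S(S(S(S(mul(Z, mul(SSZ, SZ))))))
  [34] S^4(Z)

Answer: DIFFERENT — A ⇓ S^9(Z), B ⇓ S^4(Z)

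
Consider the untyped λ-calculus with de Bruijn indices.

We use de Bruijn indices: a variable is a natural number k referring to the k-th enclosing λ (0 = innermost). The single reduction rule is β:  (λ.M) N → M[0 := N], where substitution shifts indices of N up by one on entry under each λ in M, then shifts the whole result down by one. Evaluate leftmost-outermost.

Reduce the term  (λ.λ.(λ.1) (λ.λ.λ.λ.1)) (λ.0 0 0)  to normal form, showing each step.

Answer: normal form = λ.0  (in 2 steps)

Derivation:
  start: (λ.λ.(λ.1) (λ.λ.λ.λ.1)) (λ.0 0 0)
  step 1: λ.(λ.1) (λ.λ.λ.λ.1)
  step 2: λ.0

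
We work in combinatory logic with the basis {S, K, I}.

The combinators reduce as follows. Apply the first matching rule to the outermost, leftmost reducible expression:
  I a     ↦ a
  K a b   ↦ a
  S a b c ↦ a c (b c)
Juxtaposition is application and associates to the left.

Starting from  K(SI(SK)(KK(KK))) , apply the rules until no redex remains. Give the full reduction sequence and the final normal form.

  start: K(SI(SK)(KK(KK)))
  step 1: K(I(KK(KK))(SK(KK(KK))))
  step 2: K(KK(KK)(SK(KK(KK))))
  step 3: K(K(SK(KK(KK))))
  step 4: K(K(SKK))

Answer: normal form = K(K(SKK))  (in 4 steps)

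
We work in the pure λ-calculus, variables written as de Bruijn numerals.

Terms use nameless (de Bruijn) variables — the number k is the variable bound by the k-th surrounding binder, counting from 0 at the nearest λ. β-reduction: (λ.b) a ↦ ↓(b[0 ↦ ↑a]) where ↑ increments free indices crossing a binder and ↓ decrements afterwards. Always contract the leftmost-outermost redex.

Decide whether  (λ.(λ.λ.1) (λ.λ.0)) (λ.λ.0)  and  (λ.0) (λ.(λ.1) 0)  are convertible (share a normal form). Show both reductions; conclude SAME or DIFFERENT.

Answer: DIFFERENT — A ⇓ λ.λ.λ.0, B ⇓ λ.0

Working:
Term A:
  start: (λ.(λ.λ.1) (λ.λ.0)) (λ.λ.0)
  [1] (λ.λ.1) (λ.λ.0)
  [2] λ.λ.λ.0

Term B:
  start: (λ.0) (λ.(λ.1) 0)
  [1] λ.(λ.1) 0
  [2] λ.0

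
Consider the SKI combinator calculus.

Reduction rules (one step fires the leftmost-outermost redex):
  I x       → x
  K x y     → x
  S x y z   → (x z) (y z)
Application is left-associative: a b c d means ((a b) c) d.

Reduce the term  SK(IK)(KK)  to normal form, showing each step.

Answer: normal form = KK  (in 2 steps)

Working:
  start: SK(IK)(KK)
  [1] K(KK)(IK(KK))
  [2] KK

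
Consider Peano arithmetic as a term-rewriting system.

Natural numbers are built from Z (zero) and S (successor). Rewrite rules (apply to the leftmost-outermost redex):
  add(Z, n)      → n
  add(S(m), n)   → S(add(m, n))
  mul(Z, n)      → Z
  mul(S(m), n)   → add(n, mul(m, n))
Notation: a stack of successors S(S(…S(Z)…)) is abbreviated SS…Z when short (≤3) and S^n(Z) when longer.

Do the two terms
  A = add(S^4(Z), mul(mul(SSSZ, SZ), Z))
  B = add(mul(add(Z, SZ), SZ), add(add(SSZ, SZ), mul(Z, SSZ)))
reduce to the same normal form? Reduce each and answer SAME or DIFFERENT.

Answer: SAME — A ⇓ S^4(Z), B ⇓ S^4(Z)

Derivation:
Term A:
  start: add(S^4(Z), mul(mul(SSSZ, SZ), Z))
  [1] S(add(SSSZ, mul(mul(SSSZ, SZ), Z)))
  [2] S(S(add(SSZ, mul(mul(SSSZ, SZ), Z))))
  [3] S(S(S(add(SZ, mul(mul(SSSZ, SZ), Z)))))
  [4] S(S(S(S(add(Z, mul(mul(SSSZ, SZ), Z))))))
  [5] S(S(S(S(mul(mul(SSSZ, SZ), Z)))))
  [6] S(S(S(S(mul(add(SZ, mul(SSZ, SZ)), Z)))))
  [7] S(S(S(S(mul(S(add(Z, mul(SSZ, SZ))), Z)))))
  [8] S(S(S(S(add(Z, mul(add(Z, mul(SSZ, SZ)), Z))))))
  [9] S(S(S(S(mul(add(Z, mul(SSZ, SZ)), Z)))))
  [10] S(S(S(S(mul(mul(SSZ, SZ), Z)))))
  [11] S(S(S(S(mul(add(SZ, mul(SZ, SZ)), Z)))))
  [12] S(S(S(S(mul(S(add(Z, mul(SZ, SZ))), Z)))))
  [13] S(S(S(S(add(Z, mul(add(Z, mul(SZ, SZ)), Z))))))
  [14] S(S(S(S(mul(add(Z, mul(SZ, SZ)), Z)))))
  [15] S(S(S(S(mul(mul(SZ, SZ), Z)))))
  [16] S(S(S(S(mul(add(SZ, mul(Z, SZ)), Z)))))
  [17] S(S(S(S(mul(S(add(Z, mul(Z, SZ))), Z)))))
  [18] S(S(S(S(add(Z, mul(add(Z, mul(Z, SZ)), Z))))))
  [19] S(S(S(S(mul(add(Z, mul(Z, SZ)), Z)))))
  [20] S(S(S(S(mul(mul(Z, SZ), Z)))))
  [21] S(S(S(S(mul(Z, Z)))))
  [22] S^4(Z)

Term B:
  start: add(mul(add(Z, SZ), SZ), add(add(SSZ, SZ), mul(Z, SSZ)))
  [1] add(mul(SZ, SZ), add(add(SSZ, SZ), mul(Z, SSZ)))
  [2] add(add(SZ, mul(Z, SZ)), add(add(SSZ, SZ), mul(Z, SSZ)))
  [3] add(S(add(Z, mul(Z, SZ))), add(add(SSZ, SZ), mul(Z, SSZ)))
  [4] S(add(add(Z, mul(Z, SZ)), add(add(SSZ, SZ), mul(Z, SSZ))))
  [5] S(add(mul(Z, SZ), add(add(SSZ, SZ), mul(Z, SSZ))))
  [6] S(add(Z, add(add(SSZ, SZ), mul(Z, SSZ))))
  [7] S(add(add(SSZ, SZ), mul(Z, SSZ)))
  [8] S(add(S(add(SZ, SZ)), mul(Z, SSZ)))
  [9] S(S(add(add(SZ, SZ), mul(Z, SSZ))))
  [10] S(S(add(S(add(Z, SZ)), mul(Z, SSZ))))
  [11] S(S(S(add(add(Z, SZ), mul(Z, SSZ)))))
  [12] S(S(S(add(SZ, mul(Z, SSZ)))))
  [13] S(S(S(S(add(Z, mul(Z, SSZ))))))
  [14] S(S(S(S(mul(Z, SSZ)))))
  [15] S^4(Z)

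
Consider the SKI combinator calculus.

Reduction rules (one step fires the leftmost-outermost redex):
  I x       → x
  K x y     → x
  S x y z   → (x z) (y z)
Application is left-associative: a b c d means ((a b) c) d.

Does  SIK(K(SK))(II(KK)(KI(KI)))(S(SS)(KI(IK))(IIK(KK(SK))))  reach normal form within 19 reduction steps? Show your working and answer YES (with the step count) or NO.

Answer: YES — reaches normal form S(KK)K in 16 ≤ 19 steps

Reduction:
  start: SIK(K(SK))(II(KK)(KI(KI)))(S(SS)(KI(IK))(IIK(KK(SK))))
  [1] I(K(SK))(K(K(SK)))(II(KK)(KI(KI)))(S(SS)(KI(IK))(IIK(KK(SK))))
  [2] K(SK)(K(K(SK)))(II(KK)(KI(KI)))(S(SS)(KI(IK))(IIK(KK(SK))))
  [3] SK(II(KK)(KI(KI)))(S(SS)(KI(IK))(IIK(KK(SK))))
  [4] K(S(SS)(KI(IK))(IIK(KK(SK))))(II(KK)(KI(KI))(S(SS)(KI(IK))(IIK(KK(SK)))))
  [5] S(SS)(KI(IK))(IIK(KK(SK)))
  [6] SS(IIK(KK(SK)))(KI(IK)(IIK(KK(SK))))
  [7] S(KI(IK)(IIK(KK(SK))))(IIK(KK(SK))(KI(IK)(IIK(KK(SK)))))
  [8] S(I(IIK(KK(SK))))(IIK(KK(SK))(KI(IK)(IIK(KK(SK)))))
  [9] S(IIK(KK(SK)))(IIK(KK(SK))(KI(IK)(IIK(KK(SK)))))
  [10] S(IK(KK(SK)))(IIK(KK(SK))(KI(IK)(IIK(KK(SK)))))
  [11] S(K(KK(SK)))(IIK(KK(SK))(KI(IK)(IIK(KK(SK)))))
  [12] S(KK)(IIK(KK(SK))(KI(IK)(IIK(KK(SK)))))
  [13] S(KK)(IK(KK(SK))(KI(IK)(IIK(KK(SK)))))
  [14] S(KK)(K(KK(SK))(KI(IK)(IIK(KK(SK)))))
  [15] S(KK)(KK(SK))
  [16] S(KK)K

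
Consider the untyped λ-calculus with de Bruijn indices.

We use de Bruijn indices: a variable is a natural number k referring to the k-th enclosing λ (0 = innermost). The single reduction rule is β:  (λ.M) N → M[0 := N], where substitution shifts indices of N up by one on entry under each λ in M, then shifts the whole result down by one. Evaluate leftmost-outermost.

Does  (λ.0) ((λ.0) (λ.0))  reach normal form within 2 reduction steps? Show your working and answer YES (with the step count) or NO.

Answer: YES — reaches normal form λ.0 in 2 ≤ 2 steps

Reduction:
  start: (λ.0) ((λ.0) (λ.0))
  [1] (λ.0) (λ.0)
  [2] λ.0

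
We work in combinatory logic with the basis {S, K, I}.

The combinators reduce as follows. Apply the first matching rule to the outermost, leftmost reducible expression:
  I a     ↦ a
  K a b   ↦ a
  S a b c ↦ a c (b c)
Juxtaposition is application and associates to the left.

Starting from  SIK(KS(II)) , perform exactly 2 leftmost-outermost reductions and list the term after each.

Answer: after 2 steps: KS(II)(K(KS(II)))

Working:
  start: SIK(KS(II))
  [1] I(KS(II))(K(KS(II)))
  [2] KS(II)(K(KS(II)))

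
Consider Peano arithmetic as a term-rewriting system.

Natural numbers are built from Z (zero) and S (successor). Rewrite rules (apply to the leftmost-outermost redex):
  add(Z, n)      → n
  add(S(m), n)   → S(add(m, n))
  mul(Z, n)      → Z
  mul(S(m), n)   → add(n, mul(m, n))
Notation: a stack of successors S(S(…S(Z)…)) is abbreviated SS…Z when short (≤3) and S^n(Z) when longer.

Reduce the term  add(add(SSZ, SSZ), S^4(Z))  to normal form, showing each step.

  start: add(add(SSZ, SSZ), S^4(Z))
  →1  add(S(add(SZ, SSZ)), S^4(Z))
  →2  S(add(add(SZ, SSZ), S^4(Z)))
  →3  S(add(S(add(Z, SSZ)), S^4(Z)))
  →4  S(S(add(add(Z, SSZ), S^4(Z))))
  →5  S(S(add(SSZ, S^4(Z))))
  →6  S(S(S(add(SZ, S^4(Z)))))
  →7  S(S(S(S(add(Z, S^4(Z))))))
  →8  S^8(Z)

Answer: normal form = S^8(Z)  (in 8 steps)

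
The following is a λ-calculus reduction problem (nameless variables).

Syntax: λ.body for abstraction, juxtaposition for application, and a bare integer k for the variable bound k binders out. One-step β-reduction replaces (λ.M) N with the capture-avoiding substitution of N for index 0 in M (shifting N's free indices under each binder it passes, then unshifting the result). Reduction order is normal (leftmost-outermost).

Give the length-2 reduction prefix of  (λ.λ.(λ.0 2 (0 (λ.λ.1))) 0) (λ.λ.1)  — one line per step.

Answer: after 2 steps: λ.0 (λ.λ.1) (0 (λ.λ.1))

Working:
  start: (λ.λ.(λ.0 2 (0 (λ.λ.1))) 0) (λ.λ.1)
  [1] λ.(λ.0 (λ.λ.1) (0 (λ.λ.1))) 0
  [2] λ.0 (λ.λ.1) (0 (λ.λ.1))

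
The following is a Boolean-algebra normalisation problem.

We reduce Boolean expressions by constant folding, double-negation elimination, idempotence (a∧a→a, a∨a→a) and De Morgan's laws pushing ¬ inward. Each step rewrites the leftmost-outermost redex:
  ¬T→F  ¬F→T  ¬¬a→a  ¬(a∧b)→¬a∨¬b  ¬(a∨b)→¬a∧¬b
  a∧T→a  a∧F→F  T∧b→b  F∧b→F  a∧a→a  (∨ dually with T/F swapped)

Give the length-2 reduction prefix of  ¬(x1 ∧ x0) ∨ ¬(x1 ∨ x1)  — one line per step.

Answer: after 2 steps: (¬x1 ∨ ¬x0) ∨ (¬x1 ∧ ¬x1)

Working:
  start: ¬(x1 ∧ x0) ∨ ¬(x1 ∨ x1)
  [1] (¬x1 ∨ ¬x0) ∨ ¬(x1 ∨ x1)
  [2] (¬x1 ∨ ¬x0) ∨ (¬x1 ∧ ¬x1)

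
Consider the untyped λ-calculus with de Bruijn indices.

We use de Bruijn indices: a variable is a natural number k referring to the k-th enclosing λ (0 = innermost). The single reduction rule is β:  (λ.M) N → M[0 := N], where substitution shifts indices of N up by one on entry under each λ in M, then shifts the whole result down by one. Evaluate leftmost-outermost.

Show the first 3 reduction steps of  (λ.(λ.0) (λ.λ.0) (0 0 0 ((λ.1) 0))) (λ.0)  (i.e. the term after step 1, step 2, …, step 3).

  start: (λ.(λ.0) (λ.λ.0) (0 0 0 ((λ.1) 0))) (λ.0)
  step 1: (λ.0) (λ.λ.0) ((λ.0) (λ.0) (λ.0) ((λ.λ.0) (λ.0)))
  step 2: (λ.λ.0) ((λ.0) (λ.0) (λ.0) ((λ.λ.0) (λ.0)))
  step 3: λ.0

Answer: after 3 steps: λ.0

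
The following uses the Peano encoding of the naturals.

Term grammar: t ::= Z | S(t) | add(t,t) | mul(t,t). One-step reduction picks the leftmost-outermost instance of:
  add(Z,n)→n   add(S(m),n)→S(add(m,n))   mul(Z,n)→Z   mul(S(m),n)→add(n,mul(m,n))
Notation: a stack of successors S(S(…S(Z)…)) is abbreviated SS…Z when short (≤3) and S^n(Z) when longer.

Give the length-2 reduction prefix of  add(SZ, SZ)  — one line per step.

  start: add(SZ, SZ)
  →1  S(add(Z, SZ))
  →2  SSZ

Answer: after 2 steps: SSZ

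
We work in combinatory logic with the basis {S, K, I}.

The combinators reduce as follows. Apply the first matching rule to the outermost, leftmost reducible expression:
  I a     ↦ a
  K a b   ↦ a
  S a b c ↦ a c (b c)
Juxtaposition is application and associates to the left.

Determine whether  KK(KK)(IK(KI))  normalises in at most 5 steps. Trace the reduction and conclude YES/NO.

Answer: YES — reaches normal form K(K(KI)) in 2 ≤ 5 steps

Reduction:
  start: KK(KK)(IK(KI))
  [1] K(IK(KI))
  [2] K(K(KI))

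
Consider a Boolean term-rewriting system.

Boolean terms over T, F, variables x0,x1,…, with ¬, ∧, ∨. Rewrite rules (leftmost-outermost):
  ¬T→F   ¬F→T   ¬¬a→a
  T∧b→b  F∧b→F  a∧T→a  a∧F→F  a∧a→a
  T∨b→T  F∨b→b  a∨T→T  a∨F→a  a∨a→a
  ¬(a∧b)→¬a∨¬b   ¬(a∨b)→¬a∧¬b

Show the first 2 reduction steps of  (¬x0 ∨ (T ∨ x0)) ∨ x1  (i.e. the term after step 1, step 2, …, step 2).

  start: (¬x0 ∨ (T ∨ x0)) ∨ x1
  step 1: (¬x0 ∨ T) ∨ x1
  step 2: T ∨ x1

Answer: after 2 steps: T ∨ x1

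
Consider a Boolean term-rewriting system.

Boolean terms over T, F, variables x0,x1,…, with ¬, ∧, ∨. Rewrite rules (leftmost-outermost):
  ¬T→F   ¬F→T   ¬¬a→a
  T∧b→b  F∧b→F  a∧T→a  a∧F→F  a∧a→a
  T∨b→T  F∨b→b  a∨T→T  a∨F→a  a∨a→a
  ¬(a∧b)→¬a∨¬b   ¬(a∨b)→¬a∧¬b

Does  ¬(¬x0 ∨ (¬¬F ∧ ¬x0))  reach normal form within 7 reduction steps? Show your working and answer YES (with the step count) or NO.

Answer: YES — reaches normal form x0 in 7 ≤ 7 steps

Working:
  start: ¬(¬x0 ∨ (¬¬F ∧ ¬x0))
  step 1: ¬¬x0 ∧ ¬(¬¬F ∧ ¬x0)
  step 2: x0 ∧ ¬(¬¬F ∧ ¬x0)
  step 3: x0 ∧ (¬¬¬F ∨ ¬¬x0)
  step 4: x0 ∧ (¬F ∨ ¬¬x0)
  step 5: x0 ∧ (T ∨ ¬¬x0)
  step 6: x0 ∧ T
  step 7: x0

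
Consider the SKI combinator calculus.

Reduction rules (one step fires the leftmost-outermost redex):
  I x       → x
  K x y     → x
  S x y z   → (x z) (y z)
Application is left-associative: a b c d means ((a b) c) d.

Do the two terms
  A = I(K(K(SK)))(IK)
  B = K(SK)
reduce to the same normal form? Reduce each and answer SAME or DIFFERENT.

Answer: SAME — A ⇓ K(SK), B ⇓ K(SK)

Derivation:
Term A:
  start: I(K(K(SK)))(IK)
  step 1: K(K(SK))(IK)
  step 2: K(SK)

Term B:
  start: K(SK)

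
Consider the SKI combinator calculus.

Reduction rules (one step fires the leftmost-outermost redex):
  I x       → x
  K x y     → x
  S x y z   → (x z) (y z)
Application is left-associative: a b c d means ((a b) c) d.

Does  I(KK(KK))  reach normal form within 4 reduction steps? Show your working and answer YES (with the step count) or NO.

  start: I(KK(KK))
  →1  KK(KK)
  →2  K

Answer: YES — reaches normal form K in 2 ≤ 4 steps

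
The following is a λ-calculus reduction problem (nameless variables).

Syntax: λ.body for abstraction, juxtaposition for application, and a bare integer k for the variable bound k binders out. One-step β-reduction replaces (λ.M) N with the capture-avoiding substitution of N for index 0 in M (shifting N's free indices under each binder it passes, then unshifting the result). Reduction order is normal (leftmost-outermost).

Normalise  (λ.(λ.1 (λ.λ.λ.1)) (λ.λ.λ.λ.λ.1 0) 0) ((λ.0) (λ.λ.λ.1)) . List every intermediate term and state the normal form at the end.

  start: (λ.(λ.1 (λ.λ.λ.1)) (λ.λ.λ.λ.λ.1 0) 0) ((λ.0) (λ.λ.λ.1))
  step 1: (λ.(λ.0) (λ.λ.λ.1) (λ.λ.λ.1)) (λ.λ.λ.λ.λ.1 0) ((λ.0) (λ.λ.λ.1))
  step 2: (λ.0) (λ.λ.λ.1) (λ.λ.λ.1) ((λ.0) (λ.λ.λ.1))
  step 3: (λ.λ.λ.1) (λ.λ.λ.1) ((λ.0) (λ.λ.λ.1))
  step 4: (λ.λ.1) ((λ.0) (λ.λ.λ.1))
  step 5: λ.(λ.0) (λ.λ.λ.1)
  step 6: λ.λ.λ.λ.1

Answer: normal form = λ.λ.λ.λ.1  (in 6 steps)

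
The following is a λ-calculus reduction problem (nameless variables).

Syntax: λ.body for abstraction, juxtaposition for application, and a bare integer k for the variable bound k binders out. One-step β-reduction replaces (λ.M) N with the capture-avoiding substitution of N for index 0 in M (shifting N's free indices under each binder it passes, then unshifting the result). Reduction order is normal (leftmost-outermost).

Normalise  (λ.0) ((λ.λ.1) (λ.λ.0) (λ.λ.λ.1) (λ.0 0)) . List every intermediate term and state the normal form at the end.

Answer: normal form = λ.0  (in 4 steps)

Reduction:
  start: (λ.0) ((λ.λ.1) (λ.λ.0) (λ.λ.λ.1) (λ.0 0))
  step 1: (λ.λ.1) (λ.λ.0) (λ.λ.λ.1) (λ.0 0)
  step 2: (λ.λ.λ.0) (λ.λ.λ.1) (λ.0 0)
  step 3: (λ.λ.0) (λ.0 0)
  step 4: λ.0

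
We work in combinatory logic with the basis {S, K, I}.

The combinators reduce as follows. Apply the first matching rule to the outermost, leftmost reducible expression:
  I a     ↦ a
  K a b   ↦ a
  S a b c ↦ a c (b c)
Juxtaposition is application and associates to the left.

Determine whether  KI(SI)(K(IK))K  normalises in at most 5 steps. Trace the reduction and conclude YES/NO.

  start: KI(SI)(K(IK))K
  step 1: I(K(IK))K
  step 2: K(IK)K
  step 3: IK
  step 4: K

Answer: YES — reaches normal form K in 4 ≤ 5 steps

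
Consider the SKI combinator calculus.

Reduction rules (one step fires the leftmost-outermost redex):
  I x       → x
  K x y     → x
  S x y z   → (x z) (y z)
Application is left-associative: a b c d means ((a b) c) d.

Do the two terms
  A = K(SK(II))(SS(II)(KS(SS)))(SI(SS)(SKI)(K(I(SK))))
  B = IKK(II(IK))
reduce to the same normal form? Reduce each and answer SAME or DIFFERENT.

Answer: DIFFERENT — A ⇓ S(K(SK))(K(SK)), B ⇓ K

Working:
Term A:
  start: K(SK(II))(SS(II)(KS(SS)))(SI(SS)(SKI)(K(I(SK))))
  →1  SK(II)(SI(SS)(SKI)(K(I(SK))))
  →2  K(SI(SS)(SKI)(K(I(SK))))(II(SI(SS)(SKI)(K(I(SK)))))
  →3  SI(SS)(SKI)(K(I(SK)))
  →4  I(SKI)(SS(SKI))(K(I(SK)))
  →5  SKI(SS(SKI))(K(I(SK)))
  →6  K(SS(SKI))(I(SS(SKI)))(K(I(SK)))
  →7  SS(SKI)(K(I(SK)))
  →8  S(K(I(SK)))(SKI(K(I(SK))))
  →9  S(K(SK))(SKI(K(I(SK))))
  →10  S(K(SK))(K(K(I(SK)))(I(K(I(SK)))))
  →11  S(K(SK))(K(I(SK)))
  →12  S(K(SK))(K(SK))

Term B:
  start: IKK(II(IK))
  →1  KK(II(IK))
  →2  K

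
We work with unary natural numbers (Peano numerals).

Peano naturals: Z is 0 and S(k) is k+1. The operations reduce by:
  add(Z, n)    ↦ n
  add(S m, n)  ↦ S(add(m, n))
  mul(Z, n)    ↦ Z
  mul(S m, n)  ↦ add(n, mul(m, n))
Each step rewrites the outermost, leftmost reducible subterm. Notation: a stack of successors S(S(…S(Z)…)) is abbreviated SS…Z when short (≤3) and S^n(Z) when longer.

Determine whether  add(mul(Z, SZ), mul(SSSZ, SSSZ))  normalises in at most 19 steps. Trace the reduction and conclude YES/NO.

  start: add(mul(Z, SZ), mul(SSSZ, SSSZ))
  →1  add(Z, mul(SSSZ, SSSZ))
  →2  mul(SSSZ, SSSZ)
  →3  add(SSSZ, mul(SSZ, SSSZ))
  →4  S(add(SSZ, mul(SSZ, SSSZ)))
  →5  S(S(add(SZ, mul(SSZ, SSSZ))))
  →6  S(S(S(add(Z, mul(SSZ, SSSZ)))))
  →7  S(S(S(mul(SSZ, SSSZ))))
  →8  S(S(S(add(SSSZ, mul(SZ, SSSZ)))))
  →9  S(S(S(S(add(SSZ, mul(SZ, SSSZ))))))
  →10  S(S(S(S(S(add(SZ, mul(SZ, SSSZ)))))))
  →11  S(S(S(S(S(S(add(Z, mul(SZ, SSSZ))))))))
  →12  S(S(S(S(S(S(mul(SZ, SSSZ)))))))
  →13  S(S(S(S(S(S(add(SSSZ, mul(Z, SSSZ))))))))
  →14  S(S(S(S(S(S(S(add(SSZ, mul(Z, SSSZ)))))))))
  →15  S(S(S(S(S(S(S(S(add(SZ, mul(Z, SSSZ))))))))))
  →16  S(S(S(S(S(S(S(S(S(add(Z, mul(Z, SSSZ)))))))))))
  →17  S(S(S(S(S(S(S(S(S(mul(Z, SSSZ))))))))))
  →18  S^9(Z)

Answer: YES — reaches normal form S^9(Z) in 18 ≤ 19 steps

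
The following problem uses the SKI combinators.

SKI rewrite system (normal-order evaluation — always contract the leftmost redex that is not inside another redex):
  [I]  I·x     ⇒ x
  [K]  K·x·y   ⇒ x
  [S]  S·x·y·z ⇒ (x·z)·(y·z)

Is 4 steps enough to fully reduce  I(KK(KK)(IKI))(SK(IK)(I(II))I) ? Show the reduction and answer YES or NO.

Answer: YES — reaches normal form KI in 4 ≤ 4 steps

Reduction:
  start: I(KK(KK)(IKI))(SK(IK)(I(II))I)
  →1  KK(KK)(IKI)(SK(IK)(I(II))I)
  →2  K(IKI)(SK(IK)(I(II))I)
  →3  IKI
  →4  KI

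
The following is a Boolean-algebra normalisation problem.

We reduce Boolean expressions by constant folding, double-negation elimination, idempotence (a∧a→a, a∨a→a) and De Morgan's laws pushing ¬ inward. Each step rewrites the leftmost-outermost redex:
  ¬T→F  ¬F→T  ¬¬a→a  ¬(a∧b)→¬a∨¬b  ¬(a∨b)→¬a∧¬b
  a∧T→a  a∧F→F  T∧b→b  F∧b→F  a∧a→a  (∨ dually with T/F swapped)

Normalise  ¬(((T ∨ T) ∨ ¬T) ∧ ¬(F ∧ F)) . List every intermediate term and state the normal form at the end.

Answer: normal form = F  (in 9 steps)

Reduction:
  start: ¬(((T ∨ T) ∨ ¬T) ∧ ¬(F ∧ F))
  step 1: ¬((T ∨ T) ∨ ¬T) ∨ ¬¬(F ∧ F)
  step 2: (¬(T ∨ T) ∧ ¬¬T) ∨ ¬¬(F ∧ F)
  step 3: ((¬T ∧ ¬T) ∧ ¬¬T) ∨ ¬¬(F ∧ F)
  step 4: (¬T ∧ ¬¬T) ∨ ¬¬(F ∧ F)
  step 5: (F ∧ ¬¬T) ∨ ¬¬(F ∧ F)
  step 6: F ∨ ¬¬(F ∧ F)
  step 7: ¬¬(F ∧ F)
  step 8: F ∧ F
  step 9: F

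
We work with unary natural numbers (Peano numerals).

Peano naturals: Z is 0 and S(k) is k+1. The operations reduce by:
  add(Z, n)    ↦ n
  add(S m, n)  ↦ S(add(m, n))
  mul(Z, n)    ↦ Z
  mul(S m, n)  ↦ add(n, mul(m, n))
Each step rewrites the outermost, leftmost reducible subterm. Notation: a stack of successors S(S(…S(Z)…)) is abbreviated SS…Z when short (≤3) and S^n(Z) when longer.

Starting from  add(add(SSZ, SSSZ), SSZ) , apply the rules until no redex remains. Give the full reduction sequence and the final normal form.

Answer: normal form = S^7(Z)  (in 9 steps)

Derivation:
  start: add(add(SSZ, SSSZ), SSZ)
  →1  add(S(add(SZ, SSSZ)), SSZ)
  →2  S(add(add(SZ, SSSZ), SSZ))
  →3  S(add(S(add(Z, SSSZ)), SSZ))
  →4  S(S(add(add(Z, SSSZ), SSZ)))
  →5  S(S(add(SSSZ, SSZ)))
  →6  S(S(S(add(SSZ, SSZ))))
  →7  S(S(S(S(add(SZ, SSZ)))))
  →8  S(S(S(S(S(add(Z, SSZ))))))
  →9  S^7(Z)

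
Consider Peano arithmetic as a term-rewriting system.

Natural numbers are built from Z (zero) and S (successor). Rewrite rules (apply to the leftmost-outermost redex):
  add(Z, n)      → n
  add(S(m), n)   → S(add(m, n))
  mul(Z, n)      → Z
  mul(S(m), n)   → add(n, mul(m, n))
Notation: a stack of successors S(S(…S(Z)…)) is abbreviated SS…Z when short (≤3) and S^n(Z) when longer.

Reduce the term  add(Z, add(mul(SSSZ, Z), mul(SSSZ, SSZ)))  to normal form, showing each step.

Answer: normal form = S^6(Z)  (in 22 steps)

Working:
  start: add(Z, add(mul(SSSZ, Z), mul(SSSZ, SSZ)))
  step 1: add(mul(SSSZ, Z), mul(SSSZ, SSZ))
  step 2: add(add(Z, mul(SSZ, Z)), mul(SSSZ, SSZ))
  step 3: add(mul(SSZ, Z), mul(SSSZ, SSZ))
  step 4: add(add(Z, mul(SZ, Z)), mul(SSSZ, SSZ))
  step 5: add(mul(SZ, Z), mul(SSSZ, SSZ))
  step 6: add(add(Z, mul(Z, Z)), mul(SSSZ, SSZ))
  step 7: add(mul(Z, Z), mul(SSSZ, SSZ))
  step 8: add(Z, mul(SSSZ, SSZ))
  step 9: mul(SSSZ, SSZ)
  step 10: add(SSZ, mul(SSZ, SSZ))
  step 11: S(add(SZ, mul(SSZ, SSZ)))
  step 12: S(S(add(Z, mul(SSZ, SSZ))))
  step 13: S(S(mul(SSZ, SSZ)))
  step 14: S(S(add(SSZ, mul(SZ, SSZ))))
  step 15: S(S(S(add(SZ, mul(SZ, SSZ)))))
  step 16: S(S(S(S(add(Z, mul(SZ, SSZ))))))
  step 17: S(S(S(S(mul(SZ, SSZ)))))
  step 18: S(S(S(S(add(SSZ, mul(Z, SSZ))))))
  step 19: S(S(S(S(S(add(SZ, mul(Z, SSZ)))))))
  step 20: S(S(S(S(S(S(add(Z, mul(Z, SSZ))))))))
  step 21: S(S(S(S(S(S(mul(Z, SSZ)))))))
  step 22: S^6(Z)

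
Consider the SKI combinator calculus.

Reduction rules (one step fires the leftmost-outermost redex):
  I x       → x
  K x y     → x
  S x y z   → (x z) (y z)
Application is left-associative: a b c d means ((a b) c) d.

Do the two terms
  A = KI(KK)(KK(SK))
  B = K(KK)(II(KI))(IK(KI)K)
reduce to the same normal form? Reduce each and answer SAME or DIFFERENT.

Answer: SAME — A ⇓ K, B ⇓ K

Working:
Term A:
  start: KI(KK)(KK(SK))
  step 1: I(KK(SK))
  step 2: KK(SK)
  step 3: K

Term B:
  start: K(KK)(II(KI))(IK(KI)K)
  step 1: KK(IK(KI)K)
  step 2: K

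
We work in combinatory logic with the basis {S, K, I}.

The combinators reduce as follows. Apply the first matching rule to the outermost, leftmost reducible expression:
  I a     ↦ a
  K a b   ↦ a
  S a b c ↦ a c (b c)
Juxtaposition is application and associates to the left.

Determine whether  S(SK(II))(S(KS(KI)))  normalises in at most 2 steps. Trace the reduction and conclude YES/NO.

  start: S(SK(II))(S(KS(KI)))
  [1] S(SKI)(S(KS(KI)))
  [2] S(SKI)(SS)

Answer: YES — reaches normal form S(SKI)(SS) in 2 ≤ 2 steps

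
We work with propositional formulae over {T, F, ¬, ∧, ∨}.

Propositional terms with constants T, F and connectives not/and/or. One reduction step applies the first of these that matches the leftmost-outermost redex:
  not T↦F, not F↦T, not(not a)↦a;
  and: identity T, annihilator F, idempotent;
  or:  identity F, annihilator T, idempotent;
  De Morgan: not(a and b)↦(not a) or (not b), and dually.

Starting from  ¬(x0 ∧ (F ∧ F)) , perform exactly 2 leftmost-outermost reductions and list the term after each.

  start: ¬(x0 ∧ (F ∧ F))
  [1] ¬x0 ∨ ¬(F ∧ F)
  [2] ¬x0 ∨ (¬F ∨ ¬F)

Answer: after 2 steps: ¬x0 ∨ (¬F ∨ ¬F)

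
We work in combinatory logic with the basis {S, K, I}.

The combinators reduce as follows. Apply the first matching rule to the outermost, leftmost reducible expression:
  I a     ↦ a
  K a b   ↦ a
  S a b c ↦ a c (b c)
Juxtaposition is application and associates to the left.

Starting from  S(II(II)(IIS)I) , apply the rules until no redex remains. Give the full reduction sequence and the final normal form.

Answer: normal form = S(SI)  (in 6 steps)

Working:
  start: S(II(II)(IIS)I)
  →1  S(I(II)(IIS)I)
  →2  S(II(IIS)I)
  →3  S(I(IIS)I)
  →4  S(IISI)
  →5  S(ISI)
  →6  S(SI)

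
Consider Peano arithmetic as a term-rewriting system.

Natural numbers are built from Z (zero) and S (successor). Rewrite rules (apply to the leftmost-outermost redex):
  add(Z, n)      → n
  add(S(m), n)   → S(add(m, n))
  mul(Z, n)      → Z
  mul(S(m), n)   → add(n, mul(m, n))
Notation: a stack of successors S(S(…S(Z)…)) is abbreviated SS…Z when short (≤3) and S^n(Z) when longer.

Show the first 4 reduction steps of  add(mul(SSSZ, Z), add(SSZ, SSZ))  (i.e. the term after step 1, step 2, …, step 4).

  start: add(mul(SSSZ, Z), add(SSZ, SSZ))
  step 1: add(add(Z, mul(SSZ, Z)), add(SSZ, SSZ))
  step 2: add(mul(SSZ, Z), add(SSZ, SSZ))
  step 3: add(add(Z, mul(SZ, Z)), add(SSZ, SSZ))
  step 4: add(mul(SZ, Z), add(SSZ, SSZ))

Answer: after 4 steps: add(mul(SZ, Z), add(SSZ, SSZ))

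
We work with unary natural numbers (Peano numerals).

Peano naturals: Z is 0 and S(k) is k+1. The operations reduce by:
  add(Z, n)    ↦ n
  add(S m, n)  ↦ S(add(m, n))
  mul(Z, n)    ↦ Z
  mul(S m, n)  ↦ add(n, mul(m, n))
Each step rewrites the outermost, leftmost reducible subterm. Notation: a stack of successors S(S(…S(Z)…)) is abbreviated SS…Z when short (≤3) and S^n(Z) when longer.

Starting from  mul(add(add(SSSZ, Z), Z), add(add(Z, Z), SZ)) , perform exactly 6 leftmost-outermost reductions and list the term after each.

Answer: after 6 steps: S(add(Z, mul(add(add(SSZ, Z), Z), add(add(Z, Z), SZ))))

Derivation:
  start: mul(add(add(SSSZ, Z), Z), add(add(Z, Z), SZ))
  [1] mul(add(S(add(SSZ, Z)), Z), add(add(Z, Z), SZ))
  [2] mul(S(add(add(SSZ, Z), Z)), add(add(Z, Z), SZ))
  [3] add(add(add(Z, Z), SZ), mul(add(add(SSZ, Z), Z), add(add(Z, Z), SZ)))
  [4] add(add(Z, SZ), mul(add(add(SSZ, Z), Z), add(add(Z, Z), SZ)))
  [5] add(SZ, mul(add(add(SSZ, Z), Z), add(add(Z, Z), SZ)))
  [6] S(add(Z, mul(add(add(SSZ, Z), Z), add(add(Z, Z), SZ))))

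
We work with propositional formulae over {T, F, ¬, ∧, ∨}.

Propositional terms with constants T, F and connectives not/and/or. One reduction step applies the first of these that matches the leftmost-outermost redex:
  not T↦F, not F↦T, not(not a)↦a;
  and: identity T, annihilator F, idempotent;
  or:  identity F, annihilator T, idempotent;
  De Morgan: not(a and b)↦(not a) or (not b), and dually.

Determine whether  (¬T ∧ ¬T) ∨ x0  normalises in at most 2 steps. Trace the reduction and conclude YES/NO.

  start: (¬T ∧ ¬T) ∨ x0
  step 1: ¬T ∨ x0
  step 2: F ∨ x0

Answer: NO — after 2 steps the term is F ∨ x0, not yet normal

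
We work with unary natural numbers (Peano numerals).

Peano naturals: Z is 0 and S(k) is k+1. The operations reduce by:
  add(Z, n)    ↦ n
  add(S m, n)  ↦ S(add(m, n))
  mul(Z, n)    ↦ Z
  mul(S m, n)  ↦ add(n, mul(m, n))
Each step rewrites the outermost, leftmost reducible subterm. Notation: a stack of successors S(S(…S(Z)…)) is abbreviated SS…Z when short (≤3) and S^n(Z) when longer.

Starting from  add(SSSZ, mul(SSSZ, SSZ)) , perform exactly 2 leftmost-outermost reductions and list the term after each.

Answer: after 2 steps: S(S(add(SZ, mul(SSSZ, SSZ))))

Reduction:
  start: add(SSSZ, mul(SSSZ, SSZ))
  step 1: S(add(SSZ, mul(SSSZ, SSZ)))
  step 2: S(S(add(SZ, mul(SSSZ, SSZ))))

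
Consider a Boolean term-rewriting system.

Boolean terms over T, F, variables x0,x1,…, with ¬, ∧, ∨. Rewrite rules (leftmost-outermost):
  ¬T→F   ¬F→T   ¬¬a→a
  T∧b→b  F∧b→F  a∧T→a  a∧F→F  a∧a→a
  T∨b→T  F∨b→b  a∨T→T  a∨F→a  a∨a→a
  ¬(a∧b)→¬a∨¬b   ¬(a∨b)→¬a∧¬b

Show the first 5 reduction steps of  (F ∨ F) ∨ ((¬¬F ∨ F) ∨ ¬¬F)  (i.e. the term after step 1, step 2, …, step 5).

Answer: after 5 steps: F

Reduction:
  start: (F ∨ F) ∨ ((¬¬F ∨ F) ∨ ¬¬F)
  [1] F ∨ ((¬¬F ∨ F) ∨ ¬¬F)
  [2] (¬¬F ∨ F) ∨ ¬¬F
  [3] ¬¬F ∨ ¬¬F
  [4] ¬¬F
  [5] F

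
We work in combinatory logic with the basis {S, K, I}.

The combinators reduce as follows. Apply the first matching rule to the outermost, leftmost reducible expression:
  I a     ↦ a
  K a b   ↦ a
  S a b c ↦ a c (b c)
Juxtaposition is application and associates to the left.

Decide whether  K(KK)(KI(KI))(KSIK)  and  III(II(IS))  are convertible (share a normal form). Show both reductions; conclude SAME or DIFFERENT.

Term A:
  start: K(KK)(KI(KI))(KSIK)
  [1] KK(KSIK)
  [2] K

Term B:
  start: III(II(IS))
  [1] II(II(IS))
  [2] I(II(IS))
  [3] II(IS)
  [4] I(IS)
  [5] IS
  [6] S

Answer: DIFFERENT — A ⇓ K, B ⇓ S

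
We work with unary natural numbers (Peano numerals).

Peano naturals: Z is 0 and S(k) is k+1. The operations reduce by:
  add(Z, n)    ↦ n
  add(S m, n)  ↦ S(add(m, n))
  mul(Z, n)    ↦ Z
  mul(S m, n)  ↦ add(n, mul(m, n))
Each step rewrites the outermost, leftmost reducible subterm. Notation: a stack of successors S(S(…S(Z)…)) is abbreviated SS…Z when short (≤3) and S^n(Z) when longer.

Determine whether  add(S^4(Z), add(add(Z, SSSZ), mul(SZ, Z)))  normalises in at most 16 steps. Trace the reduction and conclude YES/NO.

  start: add(S^4(Z), add(add(Z, SSSZ), mul(SZ, Z)))
  step 1: S(add(SSSZ, add(add(Z, SSSZ), mul(SZ, Z))))
  step 2: S(S(add(SSZ, add(add(Z, SSSZ), mul(SZ, Z)))))
  step 3: S(S(S(add(SZ, add(add(Z, SSSZ), mul(SZ, Z))))))
  step 4: S(S(S(S(add(Z, add(add(Z, SSSZ), mul(SZ, Z)))))))
  step 5: S(S(S(S(add(add(Z, SSSZ), mul(SZ, Z))))))
  step 6: S(S(S(S(add(SSSZ, mul(SZ, Z))))))
  step 7: S(S(S(S(S(add(SSZ, mul(SZ, Z)))))))
  step 8: S(S(S(S(S(S(add(SZ, mul(SZ, Z))))))))
  step 9: S(S(S(S(S(S(S(add(Z, mul(SZ, Z)))))))))
  step 10: S(S(S(S(S(S(S(mul(SZ, Z))))))))
  step 11: S(S(S(S(S(S(S(add(Z, mul(Z, Z)))))))))
  step 12: S(S(S(S(S(S(S(mul(Z, Z))))))))
  step 13: S^7(Z)

Answer: YES — reaches normal form S^7(Z) in 13 ≤ 16 steps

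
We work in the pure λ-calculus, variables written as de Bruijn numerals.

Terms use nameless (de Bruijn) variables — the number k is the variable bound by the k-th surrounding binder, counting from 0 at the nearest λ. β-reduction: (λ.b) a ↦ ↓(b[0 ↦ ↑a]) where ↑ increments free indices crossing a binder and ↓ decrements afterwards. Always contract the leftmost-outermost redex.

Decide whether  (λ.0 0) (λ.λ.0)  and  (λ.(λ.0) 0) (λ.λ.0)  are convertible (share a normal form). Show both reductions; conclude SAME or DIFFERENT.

Term A:
  start: (λ.0 0) (λ.λ.0)
  [1] (λ.λ.0) (λ.λ.0)
  [2] λ.0

Term B:
  start: (λ.(λ.0) 0) (λ.λ.0)
  [1] (λ.0) (λ.λ.0)
  [2] λ.λ.0

Answer: DIFFERENT — A ⇓ λ.0, B ⇓ λ.λ.0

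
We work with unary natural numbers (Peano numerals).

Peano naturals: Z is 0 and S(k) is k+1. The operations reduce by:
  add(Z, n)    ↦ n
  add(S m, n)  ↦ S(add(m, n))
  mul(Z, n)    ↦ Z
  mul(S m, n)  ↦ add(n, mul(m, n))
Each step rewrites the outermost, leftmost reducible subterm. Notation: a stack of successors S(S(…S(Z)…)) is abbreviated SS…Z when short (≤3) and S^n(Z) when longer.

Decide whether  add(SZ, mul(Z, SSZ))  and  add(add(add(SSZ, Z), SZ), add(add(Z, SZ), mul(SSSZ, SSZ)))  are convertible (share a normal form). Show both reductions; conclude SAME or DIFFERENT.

Answer: DIFFERENT — A ⇓ SZ, B ⇓ S^10(Z)

Working:
Term A:
  start: add(SZ, mul(Z, SSZ))
  step 1: S(add(Z, mul(Z, SSZ)))
  step 2: S(mul(Z, SSZ))
  step 3: SZ

Term B:
  start: add(add(add(SSZ, Z), SZ), add(add(Z, SZ), mul(SSSZ, SSZ)))
  step 1: add(add(S(add(SZ, Z)), SZ), add(add(Z, SZ), mul(SSSZ, SSZ)))
  step 2: add(S(add(add(SZ, Z), SZ)), add(add(Z, SZ), mul(SSSZ, SSZ)))
  step 3: S(add(add(add(SZ, Z), SZ), add(add(Z, SZ), mul(SSSZ, SSZ))))
  step 4: S(add(add(S(add(Z, Z)), SZ), add(add(Z, SZ), mul(SSSZ, SSZ))))
  step 5: S(add(S(add(add(Z, Z), SZ)), add(add(Z, SZ), mul(SSSZ, SSZ))))
  step 6: S(S(add(add(add(Z, Z), SZ), add(add(Z, SZ), mul(SSSZ, SSZ)))))
  step 7: S(S(add(add(Z, SZ), add(add(Z, SZ), mul(SSSZ, SSZ)))))
  step 8: S(S(add(SZ, add(add(Z, SZ), mul(SSSZ, SSZ)))))
  step 9: S(S(S(add(Z, add(add(Z, SZ), mul(SSSZ, SSZ))))))
  step 10: S(S(S(add(add(Z, SZ), mul(SSSZ, SSZ)))))
  step 11: S(S(S(add(SZ, mul(SSSZ, SSZ)))))
  step 12: S(S(S(S(add(Z, mul(SSSZ, SSZ))))))
  step 13: S(S(S(S(mul(SSSZ, SSZ)))))
  step 14: S(S(S(S(add(SSZ, mul(SSZ, SSZ))))))
  step 15: S(S(S(S(S(add(SZ, mul(SSZ, SSZ)))))))
  step 16: S(S(S(S(S(S(add(Z, mul(SSZ, SSZ))))))))
  step 17: S(S(S(S(S(S(mul(SSZ, SSZ)))))))
  step 18: S(S(S(S(S(S(add(SSZ, mul(SZ, SSZ))))))))
  step 19: S(S(S(S(S(S(S(add(SZ, mul(SZ, SSZ)))))))))
  step 20: S(S(S(S(S(S(S(S(add(Z, mul(SZ, SSZ))))))))))
  step 21: S(S(S(S(S(S(S(S(mul(SZ, SSZ)))))))))
  step 22: S(S(S(S(S(S(S(S(add(SSZ, mul(Z, SSZ))))))))))
  step 23: S(S(S(S(S(S(S(S(S(add(SZ, mul(Z, SSZ)))))))))))
  step 24: S(S(S(S(S(S(S(S(S(S(add(Z, mul(Z, SSZ))))))))))))
  step 25: S(S(S(S(S(S(S(S(S(S(mul(Z, SSZ)))))))))))
  step 26: S^10(Z)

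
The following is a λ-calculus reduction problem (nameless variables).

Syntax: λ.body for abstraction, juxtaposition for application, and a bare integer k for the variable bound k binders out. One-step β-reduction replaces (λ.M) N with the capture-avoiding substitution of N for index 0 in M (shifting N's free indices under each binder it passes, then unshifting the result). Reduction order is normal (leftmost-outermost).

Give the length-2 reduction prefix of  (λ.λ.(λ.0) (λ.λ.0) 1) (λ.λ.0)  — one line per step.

  start: (λ.λ.(λ.0) (λ.λ.0) 1) (λ.λ.0)
  →1  λ.(λ.0) (λ.λ.0) (λ.λ.0)
  →2  λ.(λ.λ.0) (λ.λ.0)

Answer: after 2 steps: λ.(λ.λ.0) (λ.λ.0)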